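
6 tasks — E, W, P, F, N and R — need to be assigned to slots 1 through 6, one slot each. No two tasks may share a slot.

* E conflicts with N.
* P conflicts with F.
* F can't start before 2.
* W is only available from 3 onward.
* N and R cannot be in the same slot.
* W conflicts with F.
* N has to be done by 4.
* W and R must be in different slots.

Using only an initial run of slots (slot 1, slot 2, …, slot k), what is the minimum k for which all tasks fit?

6 slots

With at most 1 per slot and 6 tasks, at least 6 slots are needed.
W can't be placed before 3, so the schedule must run through at least slot 3.
6 works (last occupied slot: 6): for example R -> 6; W -> 3; F -> 2; E -> 4; P -> 5; N -> 1.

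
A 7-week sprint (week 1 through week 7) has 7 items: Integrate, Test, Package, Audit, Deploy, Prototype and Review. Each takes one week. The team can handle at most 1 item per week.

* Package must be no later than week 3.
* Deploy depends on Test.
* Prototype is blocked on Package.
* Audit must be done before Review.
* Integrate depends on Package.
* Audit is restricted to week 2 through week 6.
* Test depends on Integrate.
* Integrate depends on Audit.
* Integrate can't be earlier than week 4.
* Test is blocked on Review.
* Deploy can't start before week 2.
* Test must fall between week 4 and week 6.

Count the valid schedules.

Splitting on Integrate: it can be week 4 (5), week 5 (3). Listing each branch's schedules as (Test, Package, Audit, Deploy, Prototype, Review) by week number:
Integrate=week 4: (5,1,2,6,7,3) (5,1,2,7,6,3) (6,1,2,7,3,5) (6,1,2,7,5,3) (6,1,3,7,2,5) — 5.
Integrate=week 5: (6,1,2,7,3,4) (6,1,2,7,4,3) (6,1,3,7,2,4) — 3.
Summing: 5 + 3 = 8.

8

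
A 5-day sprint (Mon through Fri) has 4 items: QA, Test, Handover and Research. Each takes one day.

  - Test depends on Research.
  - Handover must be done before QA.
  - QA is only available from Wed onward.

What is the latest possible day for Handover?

Downstream work caps Handover at Thu.
Handover at Thu is achievable: QA=Fri, Research=Mon, Test=Tue, Handover=Thu.

Thu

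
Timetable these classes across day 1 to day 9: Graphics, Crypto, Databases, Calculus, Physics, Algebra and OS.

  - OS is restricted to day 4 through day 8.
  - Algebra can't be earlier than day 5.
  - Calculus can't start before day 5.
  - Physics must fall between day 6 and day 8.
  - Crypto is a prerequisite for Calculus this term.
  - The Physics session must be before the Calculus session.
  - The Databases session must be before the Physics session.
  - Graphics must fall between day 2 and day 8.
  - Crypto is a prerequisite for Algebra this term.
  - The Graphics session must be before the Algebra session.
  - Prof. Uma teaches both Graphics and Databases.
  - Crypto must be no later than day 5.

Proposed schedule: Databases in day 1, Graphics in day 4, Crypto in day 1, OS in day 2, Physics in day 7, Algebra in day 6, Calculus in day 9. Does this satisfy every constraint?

Invalid. OS is restricted to day 4 through day 8.

The Databases session must be before the Physics session — holds.
Algebra can't be earlier than day 5 — holds.
Graphics must fall between day 2 and day 8 — holds.
The Graphics session must be before the Algebra session — holds.
The Physics session must be before the Calculus session — holds.
OS is restricted to day 4 through day 8 — violated.
Crypto must be no later than day 5 — holds.
Calculus can't start before day 5 — holds.
Crypto is a prerequisite for Algebra this term — holds.
Physics must fall between day 6 and day 8 — holds.
Crypto is a prerequisite for Calculus this term — holds.
Prof. Uma teaches both Graphics and Databases — holds.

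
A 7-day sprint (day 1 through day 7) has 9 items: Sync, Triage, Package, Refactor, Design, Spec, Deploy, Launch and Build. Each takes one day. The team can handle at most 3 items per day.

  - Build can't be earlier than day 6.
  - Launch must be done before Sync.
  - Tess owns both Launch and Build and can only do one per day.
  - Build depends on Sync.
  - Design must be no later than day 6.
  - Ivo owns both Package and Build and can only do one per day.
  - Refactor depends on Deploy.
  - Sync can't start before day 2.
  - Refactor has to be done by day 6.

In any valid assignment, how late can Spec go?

Spec at day 7 is achievable: Triage=day 2; Refactor=day 2; Launch=day 1; Spec=day 7; Sync=day 2; Package=day 3; Build=day 6; Deploy=day 1; Design=day 1.

day 7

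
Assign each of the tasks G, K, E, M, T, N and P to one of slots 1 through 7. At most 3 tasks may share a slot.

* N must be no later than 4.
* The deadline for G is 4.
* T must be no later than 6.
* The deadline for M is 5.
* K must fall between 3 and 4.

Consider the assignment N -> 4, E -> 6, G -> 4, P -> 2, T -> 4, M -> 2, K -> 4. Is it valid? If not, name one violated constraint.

No — it violates: At most 3 tasks may share a slot

N must be no later than 4 — holds.
At most 3 tasks may share a slot — violated.
T must be no later than 6 — holds.
The deadline for G is 4 — holds.
K must fall between 3 and 4 — holds.
The deadline for M is 5 — holds.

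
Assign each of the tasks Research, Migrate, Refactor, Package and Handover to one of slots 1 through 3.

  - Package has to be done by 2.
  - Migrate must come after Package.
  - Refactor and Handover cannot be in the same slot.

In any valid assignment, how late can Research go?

3

Research at 3 is achievable: Refactor=1; Research=3; Package=1; Migrate=2; Handover=2.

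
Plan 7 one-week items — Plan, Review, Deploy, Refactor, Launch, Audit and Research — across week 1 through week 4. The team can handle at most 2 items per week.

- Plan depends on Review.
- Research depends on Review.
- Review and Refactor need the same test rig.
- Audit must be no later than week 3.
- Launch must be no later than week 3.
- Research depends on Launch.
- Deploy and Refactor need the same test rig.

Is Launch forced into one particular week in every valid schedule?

No

Launch can be week 1 (e.g. Audit in week 1; Plan in week 3; Launch in week 1; Research in week 3; Review in week 2; Deploy in week 2; Refactor in week 4) or week 2 (e.g. Research -> week 3, Audit -> week 1, Review -> week 1, Refactor -> week 4, Launch -> week 2, Deploy -> week 3, Plan -> week 2).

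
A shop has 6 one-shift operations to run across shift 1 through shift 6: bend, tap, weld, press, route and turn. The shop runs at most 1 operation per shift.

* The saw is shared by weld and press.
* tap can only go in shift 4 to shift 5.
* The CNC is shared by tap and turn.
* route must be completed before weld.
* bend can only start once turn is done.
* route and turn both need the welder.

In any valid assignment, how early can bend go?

shift 2

Precedence pushes bend to at least shift 2.
bend at shift 2 is achievable: bend in shift 2; route in shift 3; weld in shift 5; press in shift 6; turn in shift 1; tap in shift 4.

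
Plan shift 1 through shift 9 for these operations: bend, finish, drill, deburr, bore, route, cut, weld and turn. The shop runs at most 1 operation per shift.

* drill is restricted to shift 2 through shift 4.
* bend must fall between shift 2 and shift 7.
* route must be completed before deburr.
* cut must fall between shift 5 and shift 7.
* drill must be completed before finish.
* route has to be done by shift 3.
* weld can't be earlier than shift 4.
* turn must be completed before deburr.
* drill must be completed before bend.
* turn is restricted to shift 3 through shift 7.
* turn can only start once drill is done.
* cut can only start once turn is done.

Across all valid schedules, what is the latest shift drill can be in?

Drill is available from shift 2; drill's own window allows nothing later than shift 4.
drill at shift 3 is achievable: weld in shift 7; finish in shift 9; bore in shift 2; drill in shift 3; cut in shift 5; deburr in shift 8; bend in shift 6; route in shift 1; turn in shift 4.
Nothing later works — the capacity limit rule out every shift after shift 3.

shift 3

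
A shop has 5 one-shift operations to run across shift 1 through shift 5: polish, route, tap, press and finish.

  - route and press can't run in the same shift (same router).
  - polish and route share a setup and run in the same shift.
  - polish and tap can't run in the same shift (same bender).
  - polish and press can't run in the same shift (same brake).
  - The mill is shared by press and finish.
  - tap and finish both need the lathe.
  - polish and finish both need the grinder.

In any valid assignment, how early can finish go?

shift 1

finish at shift 1 is achievable: route=shift 2; polish=shift 2; finish=shift 1; press=shift 3; tap=shift 3.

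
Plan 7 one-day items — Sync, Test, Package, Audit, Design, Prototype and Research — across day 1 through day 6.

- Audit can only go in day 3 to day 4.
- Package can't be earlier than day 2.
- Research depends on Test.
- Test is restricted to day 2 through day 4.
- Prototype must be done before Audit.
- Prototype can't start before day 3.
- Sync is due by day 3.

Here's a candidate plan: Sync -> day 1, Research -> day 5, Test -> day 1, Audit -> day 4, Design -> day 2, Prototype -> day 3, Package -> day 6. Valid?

Sync is due by day 3 — holds.
Prototype can't start before day 3 — holds.
Test is restricted to day 2 through day 4 — violated.
Package can't be earlier than day 2 — holds.
Audit can only go in day 3 to day 4 — holds.
Prototype must be done before Audit — holds.
Research depends on Test — holds.

Invalid. Test is restricted to day 2 through day 4.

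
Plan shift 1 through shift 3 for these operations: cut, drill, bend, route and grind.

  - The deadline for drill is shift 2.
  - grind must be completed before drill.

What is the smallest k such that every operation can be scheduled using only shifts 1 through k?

The precedence chain requires at least 2 distinct shifts.
2 works (last occupied shift: shift 2): for example route=shift 1; cut=shift 1; grind=shift 1; bend=shift 1; drill=shift 2.

2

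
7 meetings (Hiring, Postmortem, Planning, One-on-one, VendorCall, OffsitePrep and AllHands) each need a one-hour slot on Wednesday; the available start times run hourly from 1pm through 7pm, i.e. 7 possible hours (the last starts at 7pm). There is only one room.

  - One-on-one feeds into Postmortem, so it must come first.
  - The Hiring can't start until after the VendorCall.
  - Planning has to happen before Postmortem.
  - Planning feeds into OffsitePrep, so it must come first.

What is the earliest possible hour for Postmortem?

Precedence pushes Postmortem to at least 2pm.
Postmortem at 3pm is achievable: OffsitePrep -> 6pm, Postmortem -> 3pm, VendorCall -> 4pm, AllHands -> 7pm, Planning -> 1pm, One-on-one -> 2pm, Hiring -> 5pm.
Nothing earlier works — the capacity limit rule out every hour before 3pm.

3pm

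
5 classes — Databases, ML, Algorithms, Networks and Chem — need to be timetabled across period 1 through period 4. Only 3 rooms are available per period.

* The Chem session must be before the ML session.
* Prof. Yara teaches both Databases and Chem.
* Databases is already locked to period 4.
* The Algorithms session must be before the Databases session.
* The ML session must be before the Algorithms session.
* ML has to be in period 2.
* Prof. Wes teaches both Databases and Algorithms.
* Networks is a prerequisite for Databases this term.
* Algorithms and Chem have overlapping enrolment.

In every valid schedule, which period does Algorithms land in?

period 3

ML is fixed at period 2 and must come before Algorithms, so Algorithms is at least period 3.
Databases is fixed at period 4 and must come after Algorithms, so Algorithms is at most period 3.
So Algorithms must be period 3.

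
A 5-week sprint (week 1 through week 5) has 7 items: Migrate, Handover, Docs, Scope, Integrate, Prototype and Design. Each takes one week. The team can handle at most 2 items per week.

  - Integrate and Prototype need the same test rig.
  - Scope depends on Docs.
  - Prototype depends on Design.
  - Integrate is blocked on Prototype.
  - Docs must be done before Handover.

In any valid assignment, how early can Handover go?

Precedence pushes Handover to at least week 2.
Handover at week 2 is achievable: Integrate -> week 3, Design -> week 1, Migrate -> week 4, Handover -> week 2, Prototype -> week 2, Docs -> week 1, Scope -> week 3.

week 2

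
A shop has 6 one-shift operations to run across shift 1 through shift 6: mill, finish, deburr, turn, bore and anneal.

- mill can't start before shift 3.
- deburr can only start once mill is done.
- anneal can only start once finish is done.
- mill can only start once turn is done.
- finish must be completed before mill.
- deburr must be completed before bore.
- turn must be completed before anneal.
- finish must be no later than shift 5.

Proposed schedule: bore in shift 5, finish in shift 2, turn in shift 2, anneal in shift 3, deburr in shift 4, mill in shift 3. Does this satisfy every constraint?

mill can only start once turn is done — holds.
anneal can only start once finish is done — holds.
mill can't start before shift 3 — holds.
turn must be completed before anneal — holds.
deburr can only start once mill is done — holds.
deburr must be completed before bore — holds.
finish must be no later than shift 5 — holds.
finish must be completed before mill — holds.

Yes, all constraints hold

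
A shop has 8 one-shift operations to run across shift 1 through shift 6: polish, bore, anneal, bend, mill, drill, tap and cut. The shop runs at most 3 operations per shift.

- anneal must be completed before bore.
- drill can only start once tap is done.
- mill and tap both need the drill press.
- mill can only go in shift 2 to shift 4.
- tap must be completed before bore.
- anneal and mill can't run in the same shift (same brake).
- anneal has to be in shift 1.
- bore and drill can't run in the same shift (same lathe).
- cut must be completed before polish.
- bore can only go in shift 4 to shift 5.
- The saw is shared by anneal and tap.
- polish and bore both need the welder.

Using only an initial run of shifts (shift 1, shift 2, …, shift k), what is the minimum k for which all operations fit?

The precedence chain requires at least 2 distinct shifts.
With at most 3 per shift and 8 operations, at least 3 shifts are needed.
bore can't be placed before shift 4, so the schedule must run through at least shift 4.
4 works (last occupied shift: shift 4): for example polish=shift 2, tap=shift 2, cut=shift 1, drill=shift 3, anneal=shift 1, mill=shift 3, bend=shift 1, bore=shift 4.

4 shifts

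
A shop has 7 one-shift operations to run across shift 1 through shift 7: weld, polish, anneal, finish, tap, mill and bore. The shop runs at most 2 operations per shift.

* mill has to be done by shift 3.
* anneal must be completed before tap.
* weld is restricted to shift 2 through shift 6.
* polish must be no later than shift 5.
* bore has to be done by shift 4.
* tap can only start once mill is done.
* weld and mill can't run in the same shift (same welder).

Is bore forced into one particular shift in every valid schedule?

No

bore can be shift 1 (e.g. weld=shift 2, bore=shift 1, tap=shift 4, finish=shift 3, mill=shift 1, anneal=shift 3, polish=shift 2) or shift 2 (e.g. finish in shift 3, tap in shift 4, polish in shift 1, bore in shift 2, weld in shift 2, anneal in shift 3, mill in shift 1).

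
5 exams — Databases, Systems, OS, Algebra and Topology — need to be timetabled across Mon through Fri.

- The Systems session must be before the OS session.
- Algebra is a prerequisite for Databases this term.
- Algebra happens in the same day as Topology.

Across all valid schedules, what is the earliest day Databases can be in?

Precedence pushes Databases to at least Tue.
Databases at Tue is achievable: OS=Tue, Algebra=Mon, Databases=Tue, Systems=Mon, Topology=Mon.

Tue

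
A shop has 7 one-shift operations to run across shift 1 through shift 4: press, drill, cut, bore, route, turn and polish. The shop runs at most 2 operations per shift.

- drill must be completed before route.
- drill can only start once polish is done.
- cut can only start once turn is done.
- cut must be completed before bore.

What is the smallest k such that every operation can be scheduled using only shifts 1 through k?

4

The precedence chain requires at least 3 distinct shifts.
With at most 2 per shift and 7 operations, at least 4 shifts are needed.
4 works (last occupied shift: shift 4): for example drill -> shift 2, route -> shift 3, turn -> shift 1, press -> shift 4, bore -> shift 3, polish -> shift 1, cut -> shift 2.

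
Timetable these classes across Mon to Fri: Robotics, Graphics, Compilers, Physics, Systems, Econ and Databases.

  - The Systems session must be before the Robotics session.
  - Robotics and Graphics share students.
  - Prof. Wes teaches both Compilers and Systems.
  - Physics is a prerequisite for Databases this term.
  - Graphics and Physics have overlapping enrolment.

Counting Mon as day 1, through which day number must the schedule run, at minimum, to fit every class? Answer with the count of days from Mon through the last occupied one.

The precedence chain requires at least 2 distinct days.
Could 2 days be enough, i.e. nothing placed later than Tue? No: Robotics must come after Systems (at Mon or later) → {Tue}; Databases must come after Physics (at Mon or later) → {Tue}; Physics must come before Databases (at Tue or earlier) → {Mon}; Graphics can't share with Physics (Mon) → {Tue}; Graphics can't share with Robotics (Tue) → nothing is left.
So 2 days is not enough.
3 works (last occupied day: Wed): for example Databases in Tue, Graphics in Wed, Econ in Mon, Robotics in Tue, Systems in Mon, Compilers in Tue, Physics in Mon.

3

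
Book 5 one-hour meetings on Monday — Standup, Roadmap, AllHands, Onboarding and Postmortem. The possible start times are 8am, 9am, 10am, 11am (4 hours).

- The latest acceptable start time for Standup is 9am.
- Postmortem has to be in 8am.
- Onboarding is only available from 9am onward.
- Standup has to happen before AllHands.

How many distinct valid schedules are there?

Splitting on Standup: it can be 8am (36), 9am (24). Listing each branch's schedules as (Roadmap, AllHands, Onboarding, Postmortem):
Standup=8am: (8am,9am,9am,8am) (8am,9am,10am,8am) (8am,9am,11am,8am) (8am,10am,9am,8am) (8am,10am,10am,8am) (8am,10am,11am,8am) (8am,11am,9am,8am) (8am,11am,10am,8am) (8am,11am,11am,8am) (9am,9am,9am,8am) (9am,9am,10am,8am) (9am,9am,11am,8am) (9am,10am,9am,8am) (9am,10am,10am,8am) (9am,10am,11am,8am) (9am,11am,9am,8am) (9am,11am,10am,8am) (9am,11am,11am,8am) (10am,9am,9am,8am) (10am,9am,10am,8am) (10am,9am,11am,8am) (10am,10am,9am,8am) (10am,10am,10am,8am) (10am,10am,11am,8am) (10am,11am,9am,8am) (10am,11am,10am,8am) (10am,11am,11am,8am) (11am,9am,9am,8am) (11am,9am,10am,8am) (11am,9am,11am,8am) (11am,10am,9am,8am) (11am,10am,10am,8am) (11am,10am,11am,8am) (11am,11am,9am,8am) (11am,11am,10am,8am) (11am,11am,11am,8am) — 36.
Standup=9am: (8am,10am,9am,8am) (8am,10am,10am,8am) (8am,10am,11am,8am) (8am,11am,9am,8am) (8am,11am,10am,8am) (8am,11am,11am,8am) (9am,10am,9am,8am) (9am,10am,10am,8am) (9am,10am,11am,8am) (9am,11am,9am,8am) (9am,11am,10am,8am) (9am,11am,11am,8am) (10am,10am,9am,8am) (10am,10am,10am,8am) (10am,10am,11am,8am) (10am,11am,9am,8am) (10am,11am,10am,8am) (10am,11am,11am,8am) (11am,10am,9am,8am) (11am,10am,10am,8am) (11am,10am,11am,8am) (11am,11am,9am,8am) (11am,11am,10am,8am) (11am,11am,11am,8am) — 24.
Summing: 36 + 24 = 60.

60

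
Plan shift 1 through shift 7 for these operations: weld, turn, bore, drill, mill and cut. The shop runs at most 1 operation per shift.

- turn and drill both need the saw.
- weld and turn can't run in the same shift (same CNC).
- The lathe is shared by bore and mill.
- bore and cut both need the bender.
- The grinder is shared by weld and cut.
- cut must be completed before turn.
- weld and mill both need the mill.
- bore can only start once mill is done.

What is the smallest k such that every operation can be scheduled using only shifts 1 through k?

The precedence chain requires at least 2 distinct shifts.
With at most 1 per shift and 6 operations, at least 6 shifts are needed.
6 works (last occupied shift: shift 6): for example weld -> shift 5, cut -> shift 1, turn -> shift 2, bore -> shift 4, mill -> shift 3, drill -> shift 6.

6 shifts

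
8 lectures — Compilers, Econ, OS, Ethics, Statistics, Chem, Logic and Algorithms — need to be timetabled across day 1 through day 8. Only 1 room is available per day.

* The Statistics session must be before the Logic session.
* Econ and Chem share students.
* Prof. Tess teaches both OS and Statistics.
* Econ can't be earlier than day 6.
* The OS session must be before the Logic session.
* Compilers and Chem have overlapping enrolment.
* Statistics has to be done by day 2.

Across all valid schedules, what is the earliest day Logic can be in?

day 3

Precedence pushes Logic to at least day 2.
Logic at day 3 is achievable: OS in day 2; Statistics in day 1; Econ in day 6; Ethics in day 5; Algorithms in day 8; Compilers in day 4; Chem in day 7; Logic in day 3.
Nothing earlier works — the conflict and capacity constraints rule out every day before day 3.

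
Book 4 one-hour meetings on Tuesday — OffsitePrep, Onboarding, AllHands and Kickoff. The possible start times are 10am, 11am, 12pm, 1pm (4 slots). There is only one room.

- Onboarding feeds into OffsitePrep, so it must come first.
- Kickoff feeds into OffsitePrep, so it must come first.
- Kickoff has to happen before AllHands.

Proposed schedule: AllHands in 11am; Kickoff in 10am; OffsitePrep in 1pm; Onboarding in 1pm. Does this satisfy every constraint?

No — it violates: There is only one room

Kickoff has to happen before AllHands — holds.
Kickoff feeds into OffsitePrep, so it must come first — holds.
Onboarding feeds into OffsitePrep, so it must come first — violated.
There is only one room — violated.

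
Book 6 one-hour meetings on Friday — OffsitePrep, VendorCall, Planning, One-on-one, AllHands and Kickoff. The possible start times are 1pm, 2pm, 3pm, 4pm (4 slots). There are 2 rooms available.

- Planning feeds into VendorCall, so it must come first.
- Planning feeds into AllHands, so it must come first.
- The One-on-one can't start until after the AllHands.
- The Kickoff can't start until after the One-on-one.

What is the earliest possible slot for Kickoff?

4pm

Precedence pushes Kickoff to at least 4pm.
Kickoff at 4pm is achievable: Planning=1pm; OffsitePrep=1pm; AllHands=2pm; VendorCall=2pm; One-on-one=3pm; Kickoff=4pm.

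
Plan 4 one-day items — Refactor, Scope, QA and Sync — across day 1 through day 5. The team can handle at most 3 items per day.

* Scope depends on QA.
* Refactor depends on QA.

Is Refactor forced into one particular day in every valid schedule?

Refactor can be day 2 (e.g. Refactor in day 2, Scope in day 2, Sync in day 1, QA in day 1) or day 3 (e.g. Sync in day 1; Scope in day 2; QA in day 1; Refactor in day 3).

No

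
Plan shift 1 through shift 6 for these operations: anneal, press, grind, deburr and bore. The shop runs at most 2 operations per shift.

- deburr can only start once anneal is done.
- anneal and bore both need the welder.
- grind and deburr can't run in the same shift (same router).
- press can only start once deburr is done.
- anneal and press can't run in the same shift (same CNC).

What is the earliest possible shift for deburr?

shift 2

Precedence pushes deburr to at least shift 2; downstream work caps deburr at shift 5.
deburr at shift 2 is achievable: deburr=shift 2; bore=shift 2; grind=shift 1; press=shift 3; anneal=shift 1.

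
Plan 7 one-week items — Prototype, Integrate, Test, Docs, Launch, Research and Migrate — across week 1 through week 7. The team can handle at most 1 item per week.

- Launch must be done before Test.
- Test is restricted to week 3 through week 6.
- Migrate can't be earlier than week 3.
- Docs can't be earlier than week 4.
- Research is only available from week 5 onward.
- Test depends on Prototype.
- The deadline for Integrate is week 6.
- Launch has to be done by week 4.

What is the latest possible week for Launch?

week 4

Launch's own window allows nothing later than week 4.
Launch at week 4 is achievable: Migrate=week 3, Docs=week 7, Launch=week 4, Test=week 6, Research=week 5, Integrate=week 1, Prototype=week 2.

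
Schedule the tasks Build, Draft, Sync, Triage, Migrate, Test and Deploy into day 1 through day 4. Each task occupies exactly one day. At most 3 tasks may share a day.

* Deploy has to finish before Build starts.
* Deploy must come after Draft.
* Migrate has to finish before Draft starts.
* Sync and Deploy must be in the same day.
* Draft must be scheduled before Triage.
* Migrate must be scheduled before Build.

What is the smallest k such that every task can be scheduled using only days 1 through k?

4

The precedence chain requires at least 4 distinct days.
With at most 3 per day and 7 tasks, at least 3 days are needed.
4 works (last occupied day: day 4): for example Triage=day 3, Draft=day 2, Migrate=day 1, Sync=day 3, Build=day 4, Test=day 1, Deploy=day 3.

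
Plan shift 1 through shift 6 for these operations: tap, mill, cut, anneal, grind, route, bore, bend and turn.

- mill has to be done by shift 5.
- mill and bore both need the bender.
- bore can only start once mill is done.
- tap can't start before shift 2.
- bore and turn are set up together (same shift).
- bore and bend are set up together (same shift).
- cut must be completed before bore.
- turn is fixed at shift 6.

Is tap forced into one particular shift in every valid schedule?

tap can be shift 2 (e.g. tap -> shift 2, cut -> shift 1, bend -> shift 6, bore -> shift 6, anneal -> shift 1, mill -> shift 1, grind -> shift 1, turn -> shift 6, route -> shift 1) or shift 3 (e.g. mill=shift 1; anneal=shift 1; turn=shift 6; cut=shift 1; route=shift 1; bore=shift 6; tap=shift 3; grind=shift 1; bend=shift 6).

No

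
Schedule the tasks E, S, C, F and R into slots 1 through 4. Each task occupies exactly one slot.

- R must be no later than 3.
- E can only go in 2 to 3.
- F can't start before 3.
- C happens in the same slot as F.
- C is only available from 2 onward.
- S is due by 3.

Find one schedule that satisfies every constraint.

S=1, F=3, E=2, R=1, C=3

Checking: C = F = 3; R=1 in [1,3]; S=1 in [1,3]; C=3 in [2,4]; F=3 in [3,4]; E=2 in [2,3].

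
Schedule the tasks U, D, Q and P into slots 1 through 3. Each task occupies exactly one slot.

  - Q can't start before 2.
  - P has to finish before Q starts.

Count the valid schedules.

Splitting on U: it can be 1 (9), 2 (9), 3 (9). Listing each branch's schedules as (D, Q, P):
U=1: (1,2,1) (1,3,1) (1,3,2) (2,2,1) (2,3,1) (2,3,2) (3,2,1) (3,3,1) (3,3,2) — 9.
U=2: (1,2,1) (1,3,1) (1,3,2) (2,2,1) (2,3,1) (2,3,2) (3,2,1) (3,3,1) (3,3,2) — 9.
U=3: (1,2,1) (1,3,1) (1,3,2) (2,2,1) (2,3,1) (2,3,2) (3,2,1) (3,3,1) (3,3,2) — 9.
Summing: 9 + 9 + 9 = 27.

27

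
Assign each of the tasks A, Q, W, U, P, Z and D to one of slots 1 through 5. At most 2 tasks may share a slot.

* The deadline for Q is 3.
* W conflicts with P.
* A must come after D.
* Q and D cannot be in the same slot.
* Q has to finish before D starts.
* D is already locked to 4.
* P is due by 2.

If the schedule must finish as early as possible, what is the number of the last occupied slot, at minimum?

The precedence chain requires at least 3 distinct slots.
With at most 2 per slot and 7 tasks, at least 4 slots are needed.
Propagating the time windows through the other constraints, A can't land before 5, so the schedule must run through at least slot 5.
5 works (last occupied slot: 5): for example Q in 1, A in 5, U in 2, W in 2, D in 4, Z in 3, P in 1.

slot 5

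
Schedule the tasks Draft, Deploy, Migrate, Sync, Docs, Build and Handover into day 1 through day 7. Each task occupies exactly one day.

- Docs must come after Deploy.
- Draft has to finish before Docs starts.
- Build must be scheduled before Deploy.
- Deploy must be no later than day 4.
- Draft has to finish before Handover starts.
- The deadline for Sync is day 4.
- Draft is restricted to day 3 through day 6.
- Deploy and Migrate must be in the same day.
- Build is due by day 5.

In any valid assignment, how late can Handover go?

day 7

Precedence pushes Handover to at least day 4.
Handover at day 7 is achievable: Deploy -> day 2; Build -> day 1; Migrate -> day 2; Draft -> day 3; Handover -> day 7; Sync -> day 1; Docs -> day 4.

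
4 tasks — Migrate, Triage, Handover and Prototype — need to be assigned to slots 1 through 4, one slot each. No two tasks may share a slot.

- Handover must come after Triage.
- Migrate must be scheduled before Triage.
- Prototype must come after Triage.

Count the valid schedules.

2

Enumerating: Migrate in 1; Prototype in 4; Triage in 2; Handover in 3 | Prototype -> 3, Triage -> 2, Migrate -> 1, Handover -> 4.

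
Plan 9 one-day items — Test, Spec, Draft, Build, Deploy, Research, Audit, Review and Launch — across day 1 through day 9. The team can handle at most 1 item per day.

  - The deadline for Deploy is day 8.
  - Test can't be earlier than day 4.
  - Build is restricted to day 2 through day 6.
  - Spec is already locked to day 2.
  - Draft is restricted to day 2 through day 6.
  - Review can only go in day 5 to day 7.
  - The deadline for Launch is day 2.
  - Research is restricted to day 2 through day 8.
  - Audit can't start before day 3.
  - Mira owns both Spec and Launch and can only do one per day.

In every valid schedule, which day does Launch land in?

day 1

Launch's window is day 1–day 2.
Spec is fixed at day 2, and Launch can't share a day with Spec.
So Launch must be day 1.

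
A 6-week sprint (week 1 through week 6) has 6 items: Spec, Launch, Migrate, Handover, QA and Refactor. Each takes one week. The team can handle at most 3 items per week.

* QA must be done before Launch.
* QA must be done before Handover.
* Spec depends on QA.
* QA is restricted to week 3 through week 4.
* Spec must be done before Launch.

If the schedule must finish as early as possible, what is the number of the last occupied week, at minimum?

The precedence chain requires at least 3 distinct weeks.
With at most 3 per week and 6 tasks, at least 2 weeks are needed.
Propagating the time windows through the other constraints, Launch can't land before week 5, so the schedule must run through at least week 5.
5 works (last occupied week: week 5): for example Launch=week 5, Spec=week 4, Refactor=week 1, Handover=week 4, QA=week 3, Migrate=week 1.

week 5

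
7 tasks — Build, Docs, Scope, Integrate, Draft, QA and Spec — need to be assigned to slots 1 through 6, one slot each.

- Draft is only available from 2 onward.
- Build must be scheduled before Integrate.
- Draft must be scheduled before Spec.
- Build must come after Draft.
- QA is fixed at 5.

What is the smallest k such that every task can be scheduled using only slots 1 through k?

5 slots

The precedence chain requires at least 3 distinct slots.
QA can't be placed before 5, so the schedule must run through at least slot 5.
5 works (last occupied slot: 5): for example Build in 3; Draft in 2; Docs in 1; Spec in 3; Integrate in 4; QA in 5; Scope in 1.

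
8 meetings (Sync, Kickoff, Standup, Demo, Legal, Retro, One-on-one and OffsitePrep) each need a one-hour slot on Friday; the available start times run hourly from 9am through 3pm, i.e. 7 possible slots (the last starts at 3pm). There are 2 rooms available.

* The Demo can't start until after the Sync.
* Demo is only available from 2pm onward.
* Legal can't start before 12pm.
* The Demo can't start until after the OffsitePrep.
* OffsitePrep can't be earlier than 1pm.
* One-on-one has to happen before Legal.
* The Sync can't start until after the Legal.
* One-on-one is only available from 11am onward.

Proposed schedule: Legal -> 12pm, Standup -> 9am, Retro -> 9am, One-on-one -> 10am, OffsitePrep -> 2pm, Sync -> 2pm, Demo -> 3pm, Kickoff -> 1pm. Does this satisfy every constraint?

Invalid. One-on-one is only available from 11am onward.

The Demo can't start until after the Sync — holds.
Legal can't start before 12pm — holds.
One-on-one has to happen before Legal — holds.
Demo is only available from 2pm onward — holds.
One-on-one is only available from 11am onward — violated.
OffsitePrep can't be earlier than 1pm — holds.
The Demo can't start until after the OffsitePrep — holds.
There are 2 rooms available — holds.
The Sync can't start until after the Legal — holds.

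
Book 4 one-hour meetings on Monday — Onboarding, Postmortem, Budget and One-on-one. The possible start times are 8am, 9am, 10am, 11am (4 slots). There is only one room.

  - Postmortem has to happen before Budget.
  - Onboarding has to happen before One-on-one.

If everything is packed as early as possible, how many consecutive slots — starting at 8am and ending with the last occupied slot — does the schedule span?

4 slots

The precedence chain requires at least 2 distinct slots.
With at most 1 per slot and 4 meetings, at least 4 slots are needed.
4 works (last occupied slot: 11am): for example Onboarding=8am, One-on-one=11am, Budget=10am, Postmortem=9am.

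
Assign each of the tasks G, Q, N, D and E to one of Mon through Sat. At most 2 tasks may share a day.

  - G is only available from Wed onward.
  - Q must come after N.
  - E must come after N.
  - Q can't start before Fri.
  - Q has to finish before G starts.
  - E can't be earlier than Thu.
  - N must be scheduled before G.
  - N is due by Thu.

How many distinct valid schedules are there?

58

Splitting on N: it can be Mon (16), Tue (16), Wed (16), Thu (10). Listing each branch's schedules as (G, Q, D, E):
N=Mon: (Sat,Fri,Mon,Thu) (Sat,Fri,Mon,Fri) (Sat,Fri,Mon,Sat) (Sat,Fri,Tue,Thu) (Sat,Fri,Tue,Fri) (Sat,Fri,Tue,Sat) (Sat,Fri,Wed,Thu) (Sat,Fri,Wed,Fri) (Sat,Fri,Wed,Sat) (Sat,Fri,Thu,Thu) (Sat,Fri,Thu,Fri) (Sat,Fri,Thu,Sat) (Sat,Fri,Fri,Thu) (Sat,Fri,Fri,Sat) (Sat,Fri,Sat,Thu) (Sat,Fri,Sat,Fri) — 16.
N=Tue: (Sat,Fri,Mon,Thu) (Sat,Fri,Mon,Fri) (Sat,Fri,Mon,Sat) (Sat,Fri,Tue,Thu) (Sat,Fri,Tue,Fri) (Sat,Fri,Tue,Sat) (Sat,Fri,Wed,Thu) (Sat,Fri,Wed,Fri) (Sat,Fri,Wed,Sat) (Sat,Fri,Thu,Thu) (Sat,Fri,Thu,Fri) (Sat,Fri,Thu,Sat) (Sat,Fri,Fri,Thu) (Sat,Fri,Fri,Sat) (Sat,Fri,Sat,Thu) (Sat,Fri,Sat,Fri) — 16.
N=Wed: (Sat,Fri,Mon,Thu) (Sat,Fri,Mon,Fri) (Sat,Fri,Mon,Sat) (Sat,Fri,Tue,Thu) (Sat,Fri,Tue,Fri) (Sat,Fri,Tue,Sat) (Sat,Fri,Wed,Thu) (Sat,Fri,Wed,Fri) (Sat,Fri,Wed,Sat) (Sat,Fri,Thu,Thu) (Sat,Fri,Thu,Fri) (Sat,Fri,Thu,Sat) (Sat,Fri,Fri,Thu) (Sat,Fri,Fri,Sat) (Sat,Fri,Sat,Thu) (Sat,Fri,Sat,Fri) — 16.
N=Thu: (Sat,Fri,Mon,Fri) (Sat,Fri,Mon,Sat) (Sat,Fri,Tue,Fri) (Sat,Fri,Tue,Sat) (Sat,Fri,Wed,Fri) (Sat,Fri,Wed,Sat) (Sat,Fri,Thu,Fri) (Sat,Fri,Thu,Sat) (Sat,Fri,Fri,Sat) (Sat,Fri,Sat,Fri) — 10.
Summing: 16 + 16 + 16 + 10 = 58.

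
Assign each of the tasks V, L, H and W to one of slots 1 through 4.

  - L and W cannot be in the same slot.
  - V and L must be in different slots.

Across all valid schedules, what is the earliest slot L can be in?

L at 1 is achievable: W=2, L=1, V=2, H=1.

1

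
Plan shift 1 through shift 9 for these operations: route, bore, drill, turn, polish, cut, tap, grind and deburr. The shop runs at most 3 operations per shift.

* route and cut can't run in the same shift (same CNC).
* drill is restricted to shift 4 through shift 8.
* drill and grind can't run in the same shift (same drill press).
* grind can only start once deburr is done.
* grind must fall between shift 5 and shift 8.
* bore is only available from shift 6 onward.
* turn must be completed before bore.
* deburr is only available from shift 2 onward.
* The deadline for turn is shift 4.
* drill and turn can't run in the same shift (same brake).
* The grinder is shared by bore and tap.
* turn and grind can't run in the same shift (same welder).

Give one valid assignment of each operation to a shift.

route -> shift 1; grind -> shift 5; deburr -> shift 2; cut -> shift 2; polish -> shift 1; bore -> shift 6; tap -> shift 2; drill -> shift 4; turn -> shift 1

Checking: turn(shift 1) before bore(shift 6); deburr(shift 2) before grind(shift 5); drill(shift 4) != grind(shift 5); route(shift 1) != cut(shift 2); drill(shift 4) != turn(shift 1); turn(shift 1) != grind(shift 5); bore(shift 6) != tap(shift 2); bore=shift 6 in [shift 6,shift 9]; deburr=shift 2 in [shift 2,shift 9]; drill=shift 4 in [shift 4,shift 8]; grind=shift 5 in [shift 5,shift 8]; turn=shift 1 in [shift 1,shift 4]; max 3 per shift (cap 3).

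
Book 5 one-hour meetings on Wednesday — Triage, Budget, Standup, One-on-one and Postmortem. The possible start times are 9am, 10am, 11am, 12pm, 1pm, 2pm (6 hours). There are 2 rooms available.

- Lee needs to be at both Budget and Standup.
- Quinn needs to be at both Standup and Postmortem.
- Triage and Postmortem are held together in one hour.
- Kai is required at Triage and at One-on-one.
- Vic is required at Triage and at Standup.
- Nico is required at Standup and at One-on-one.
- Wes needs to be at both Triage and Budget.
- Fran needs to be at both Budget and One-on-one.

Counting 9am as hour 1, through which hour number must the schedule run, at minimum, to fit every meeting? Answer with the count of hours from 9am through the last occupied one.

With at most 2 per hour and 5 meetings, at least 3 hours are needed.
Could 3 hours be enough, i.e. nothing placed later than 11am? No: Triage, Budget, Standup and One-on-one must all be in different hours (Triage/Budget can't share; Triage/Standup can't share; Triage/One-on-one can't share; Budget/Standup can't share; Budget/One-on-one can't share; Standup/One-on-one can't share), but only 3 hours are available: 4 meetings can't fit in 3 distinct hours.
So 3 hours is not enough.
4 works (last occupied hour: 12pm): for example Standup=11am; Budget=10am; Triage=9am; Postmortem=9am; One-on-one=12pm.

4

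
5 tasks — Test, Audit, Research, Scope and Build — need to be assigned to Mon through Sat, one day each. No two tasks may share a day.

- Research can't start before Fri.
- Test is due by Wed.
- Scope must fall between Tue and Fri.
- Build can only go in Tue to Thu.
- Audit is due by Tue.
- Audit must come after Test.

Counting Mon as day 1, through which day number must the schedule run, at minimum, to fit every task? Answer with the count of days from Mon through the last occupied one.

5 days

The precedence chain requires at least 2 distinct days.
With at most 1 per day and 5 tasks, at least 5 days are needed.
Research can't be placed before Fri — that is day 5 counting from Mon — so the schedule must run through at least 5 days.
5 works (last occupied day: Fri): for example Research=Fri, Build=Wed, Test=Mon, Audit=Tue, Scope=Thu.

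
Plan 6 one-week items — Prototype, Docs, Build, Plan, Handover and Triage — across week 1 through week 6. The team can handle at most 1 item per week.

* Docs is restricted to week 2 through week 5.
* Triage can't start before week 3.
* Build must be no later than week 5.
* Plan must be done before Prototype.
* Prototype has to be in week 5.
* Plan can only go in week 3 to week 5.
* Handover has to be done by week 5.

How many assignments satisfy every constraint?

8

Splitting on Docs: it can be week 2 (4), week 3 (2), week 4 (2). Listing each branch's schedules as (Prototype, Build, Plan, Handover, Triage) by week number:
Docs=week 2: (5,1,3,4,6) (5,1,4,3,6) (5,3,4,1,6) (5,4,3,1,6) — 4.
Docs=week 3: (5,1,4,2,6) (5,2,4,1,6) — 2.
Docs=week 4: (5,1,3,2,6) (5,2,3,1,6) — 2.
Summing: 4 + 2 + 2 = 8.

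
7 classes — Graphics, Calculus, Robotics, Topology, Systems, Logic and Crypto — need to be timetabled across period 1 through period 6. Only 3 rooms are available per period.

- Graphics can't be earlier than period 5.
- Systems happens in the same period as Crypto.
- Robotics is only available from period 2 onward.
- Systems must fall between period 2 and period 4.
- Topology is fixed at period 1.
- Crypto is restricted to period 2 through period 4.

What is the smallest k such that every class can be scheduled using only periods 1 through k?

With at most 3 per period and 7 classes, at least 3 periods are needed.
Graphics can't be placed before period 5, so the schedule must run through at least period 5.
5 works (last occupied period: period 5): for example Systems in period 2, Robotics in period 2, Logic in period 1, Topology in period 1, Graphics in period 5, Crypto in period 2, Calculus in period 1.

5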